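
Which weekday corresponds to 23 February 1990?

Friday

January 1, 1990 is a Monday.
Jan 1, 1990 → Feb 1, 1990: 31 days (January has 31).
Feb 1, 1990 → Feb 23, 1990: 22 days.
Total: 53 days.
53 mod 7 = 4, so Monday + 4 = Friday.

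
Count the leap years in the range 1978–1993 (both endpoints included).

4

Multiples of 4 in [1978,1993]: 4.
Of those, multiples of 100: 0 (not leap unless ÷400).
Multiples of 400: 0.
Leap years = 4 − 0 + 0 = 4.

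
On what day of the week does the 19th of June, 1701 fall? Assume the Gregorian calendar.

Doomsday rule: the anchor day for the 1700s is Sunday. For year 01: 1÷12 = 0 r 1, and 1÷4 = 0, so 0+1+0 = 1.
Sunday + 1 ≡ Monday — that's 1701's doomsday.
In June the doomsday date is Jun 6.
Jun 19 is 13 days after Jun 6; 13 mod 7 = 6, so Monday + 6 = Sunday.

Sunday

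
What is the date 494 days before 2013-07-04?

February 26, 2012

−365 (one year) → Jul 4, 2012 (129 left).
−4 → Jun 30, 2012 (end of Jun, 30 days; 125 left).
−30 → May 31, 2012 (end of May, 31 days; 95 left).
−31 → Apr 30, 2012 (end of Apr, 30 days; 64 left).
−30 → Mar 31, 2012 (end of Mar, 31 days; 34 left).
−31 → Feb 29, 2012 (end of Feb, 29 days; 3 left).
−3 → Feb 26, 2012.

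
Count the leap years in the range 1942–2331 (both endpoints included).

94

Multiples of 4 in [1942,2331]: 97.
Of those, multiples of 100: 4 (not leap unless ÷400).
Multiples of 400: 1.
Leap years = 97 − 4 + 1 = 94.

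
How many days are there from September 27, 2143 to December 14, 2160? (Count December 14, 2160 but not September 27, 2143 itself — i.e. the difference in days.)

6288

Sep 27, 2143 → Sep 27, 2144: 366 days (Feb 29, 2144 is in that span).
Sep 27, 2144 → Sep 27, 2145: 365 days.
Sep 27, 2145 → Sep 27, 2146: 365 days.
Sep 27, 2146 → Sep 27, 2147: 365 days.
Sep 27, 2147 → Sep 27, 2148: 366 days (Feb 29, 2148 is in that span).
Sep 27, 2148 → Sep 27, 2149: 365 days.
Sep 27, 2149 → Sep 27, 2150: 365 days.
Sep 27, 2150 → Sep 27, 2151: 365 days.
Sep 27, 2151 → Sep 27, 2152: 366 days (Feb 29, 2152 is in that span).
Sep 27, 2152 → Sep 27, 2153: 365 days.
Sep 27, 2153 → Sep 27, 2154: 365 days.
Sep 27, 2154 → Sep 27, 2155: 365 days.
Sep 27, 2155 → Sep 27, 2156: 366 days (Feb 29, 2156 is in that span).
Sep 27, 2156 → Sep 27, 2157: 365 days.
Sep 27, 2157 → Sep 27, 2158: 365 days.
Sep 27, 2158 → Sep 27, 2159: 365 days.
Sep 27, 2159 → Sep 27, 2160: 366 days (Feb 29, 2160 is in that span).
Sep 27, 2160 → Oct 27, 2160: 30 days (September has 30).
Oct 27, 2160 → Nov 27, 2160: 31 days (October has 31).
Nov 27, 2160 → Dec 14, 2160: 17 days.
Total: 6288 days.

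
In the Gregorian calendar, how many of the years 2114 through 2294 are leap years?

44

Multiples of 4 in [2114,2294]: 45.
Of those, multiples of 100: 1 (not leap unless ÷400).
Multiples of 400: 0.
Leap years = 45 − 1 + 0 = 44.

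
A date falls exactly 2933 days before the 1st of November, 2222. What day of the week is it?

First find the weekday of Nov 1, 2222. Doomsday rule: the anchor day for the 2200s is Friday. For year 22: 22÷12 = 1 r 10, and 10÷4 = 2, so 1+10+2 = 13.
Friday + 13 ≡ Thursday — that's 2222's doomsday.
In November the doomsday date is Nov 7.
Nov 1 is 6 days before Nov 7; 6 mod 7 = 6, so Thursday − 6 = Friday.
2933 mod 7 = 0, so 2933 days before a Friday is Friday − 0 = Friday.

Friday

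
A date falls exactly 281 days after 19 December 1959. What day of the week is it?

Dec 19, 1959 is a Saturday.
281 mod 7 = 1, so 281 days after a Saturday is Saturday + 1 = Sunday.

Sunday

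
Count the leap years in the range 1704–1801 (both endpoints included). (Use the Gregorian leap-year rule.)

Multiples of 4 in [1704,1801]: 25.
Of those, multiples of 100: 1 (not leap unless ÷400).
Multiples of 400: 0.
Leap years = 25 − 1 + 0 = 24.

24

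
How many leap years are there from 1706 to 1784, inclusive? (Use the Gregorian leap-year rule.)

20

Multiples of 4 in [1706,1784]: 20.
Of those, multiples of 100: 0 (not leap unless ÷400).
Multiples of 400: 0.
Leap years = 20 − 0 + 0 = 20.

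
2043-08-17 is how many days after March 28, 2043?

142

Mar 28, 2043 → Apr 28, 2043: 31 days (March has 31).
Apr 28, 2043 → May 28, 2043: 30 days (April has 30).
May 28, 2043 → Jun 28, 2043: 31 days (May has 31).
Jun 28, 2043 → Jul 28, 2043: 30 days (June has 30).
Jul 28, 2043 → Aug 17, 2043: 20 days.
Total: 142 days.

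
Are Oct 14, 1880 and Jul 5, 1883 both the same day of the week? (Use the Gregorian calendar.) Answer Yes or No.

Yes

From Oct 14, 1880 to Jul 5, 1883 is 994 days.
994 mod 7 = 0, so they are the same weekday.
(Oct 14, 1880 is a Thursday; Jul 5, 1883 is a Thursday.)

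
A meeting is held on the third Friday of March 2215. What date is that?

March 1, 2215 is a Wednesday.
The first Friday is therefore March 3 (2 days later).
The third Friday is 3 + 2×7 = March 17.

March 17, 2215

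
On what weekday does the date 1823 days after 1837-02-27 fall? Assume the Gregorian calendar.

Feb 27, 1837 is a Monday.
1823 mod 7 = 3, so 1823 days after a Monday is Monday + 3 = Thursday.

Thursday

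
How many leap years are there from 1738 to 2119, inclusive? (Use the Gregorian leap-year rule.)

92

Multiples of 4 in [1738,2119]: 95.
Of those, multiples of 100: 4 (not leap unless ÷400).
Multiples of 400: 1.
Leap years = 95 − 4 + 1 = 92.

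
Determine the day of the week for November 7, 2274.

Saturday

Doomsday rule: the anchor day for the 2200s is Friday. For year 74: 74÷12 = 6 r 2, and 2÷4 = 0, so 6+2+0 = 8.
Friday + 8 ≡ Saturday — that's 2274's doomsday.
In November the doomsday date is Nov 7.
Nov 7 is the doomsday itself: Saturday.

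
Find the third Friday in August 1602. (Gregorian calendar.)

August 16, 1602

August 1, 1602 is a Thursday.
The first Friday is therefore August 2 (1 days later).
The third Friday is 2 + 2×7 = August 16.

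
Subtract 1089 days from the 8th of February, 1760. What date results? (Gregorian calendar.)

February 14, 1757

−365 (one year) → Feb 8, 1759 (724 left).
−365 (one year) → Feb 8, 1758 (359 left).
−8 → Jan 31, 1758 (end of Jan, 31 days; 351 left).
−31 → Dec 31, 1757 (end of Dec, 31 days; 320 left).
−31 → Nov 30, 1757 (end of Nov, 30 days; 289 left).
−30 → Oct 31, 1757 (end of Oct, 31 days; 259 left).
−31 → Sep 30, 1757 (end of Sep, 30 days; 228 left).
−30 → Aug 31, 1757 (end of Aug, 31 days; 198 left).
−31 → Jul 31, 1757 (end of Jul, 31 days; 167 left).
−31 → Jun 30, 1757 (end of Jun, 30 days; 136 left).
−30 → May 31, 1757 (end of May, 31 days; 106 left).
−31 → Apr 30, 1757 (end of Apr, 30 days; 75 left).
−30 → Mar 31, 1757 (end of Mar, 31 days; 45 left).
−31 → Feb 28, 1757 (end of Feb, 28 days; 14 left).
−14 → Feb 14, 1757.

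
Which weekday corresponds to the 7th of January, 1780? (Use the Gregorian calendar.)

Friday

Doomsday rule: the anchor day for the 1700s is Sunday. For year 80: 80÷12 = 6 r 8, and 8÷4 = 2, so 6+8+2 = 16.
Sunday + 16 ≡ Tuesday — that's 1780's doomsday.
In January the doomsday date is Jan 4 (1780 is a leap year (divisible by 4)).
Jan 7 is 3 days after Jan 4; 3 mod 7 = 3, so Tuesday + 3 = Friday.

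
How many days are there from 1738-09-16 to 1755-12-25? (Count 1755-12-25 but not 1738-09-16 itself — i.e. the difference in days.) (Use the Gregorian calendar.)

Sep 16, 1738 → Sep 16, 1739: 365 days.
Sep 16, 1739 → Sep 16, 1740: 366 days (Feb 29, 1740 is in that span).
Sep 16, 1740 → Sep 16, 1741: 365 days.
Sep 16, 1741 → Sep 16, 1742: 365 days.
Sep 16, 1742 → Sep 16, 1743: 365 days.
Sep 16, 1743 → Sep 16, 1744: 366 days (Feb 29, 1744 is in that span).
Sep 16, 1744 → Sep 16, 1745: 365 days.
Sep 16, 1745 → Sep 16, 1746: 365 days.
Sep 16, 1746 → Sep 16, 1747: 365 days.
Sep 16, 1747 → Sep 16, 1748: 366 days (Feb 29, 1748 is in that span).
Sep 16, 1748 → Sep 16, 1749: 365 days.
Sep 16, 1749 → Sep 16, 1750: 365 days.
Sep 16, 1750 → Sep 16, 1751: 365 days.
Sep 16, 1751 → Sep 16, 1752: 366 days (Feb 29, 1752 is in that span).
Sep 16, 1752 → Sep 16, 1753: 365 days.
Sep 16, 1753 → Sep 16, 1754: 365 days.
Sep 16, 1754 → Sep 16, 1755: 365 days.
Sep 16, 1755 → Oct 16, 1755: 30 days (September has 30).
Oct 16, 1755 → Nov 16, 1755: 31 days (October has 31).
Nov 16, 1755 → Dec 16, 1755: 30 days (November has 30).
Dec 16, 1755 → Dec 25, 1755: 9 days.
Total: 6309 days.

6309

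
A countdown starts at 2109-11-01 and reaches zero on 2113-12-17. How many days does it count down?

1507

Nov 1, 2109 → Nov 1, 2110: 365 days.
Nov 1, 2110 → Nov 1, 2111: 365 days.
Nov 1, 2111 → Nov 1, 2112: 366 days (Feb 29, 2112 is in that span).
Nov 1, 2112 → Nov 1, 2113: 365 days.
Nov 1, 2113 → Dec 1, 2113: 30 days (November has 30).
Dec 1, 2113 → Dec 17, 2113: 16 days.
Total: 1507 days.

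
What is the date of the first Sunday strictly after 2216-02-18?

Feb 18, 2216 is a Sunday.
From Sunday to the next Sunday is 7 days.
Feb 18, 2216 + 7 = Feb 25, 2216.

February 25, 2216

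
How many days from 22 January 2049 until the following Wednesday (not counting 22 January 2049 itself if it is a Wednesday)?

5

Jan 22, 2049 is a Friday.
From Friday to the next Wednesday is 5 days.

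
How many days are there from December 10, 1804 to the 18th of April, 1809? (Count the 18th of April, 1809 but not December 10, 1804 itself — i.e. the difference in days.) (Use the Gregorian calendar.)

Dec 10, 1804 → Dec 10, 1805: 365 days.
Dec 10, 1805 → Dec 10, 1806: 365 days.
Dec 10, 1806 → Dec 10, 1807: 365 days.
Dec 10, 1807 → Dec 10, 1808: 366 days (Feb 29, 1808 is in that span).
Dec 10, 1808 → Jan 10, 1809: 31 days (December has 31).
Jan 10, 1809 → Feb 10, 1809: 31 days (January has 31).
Feb 10, 1809 → Mar 10, 1809: 28 days (February has 28).
Mar 10, 1809 → Apr 10, 1809: 31 days (March has 31).
Apr 10, 1809 → Apr 18, 1809: 8 days.
Total: 1590 days.

1590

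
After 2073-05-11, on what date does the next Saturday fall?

May 13, 2073

May 11, 2073 is a Thursday.
From Thursday to the next Saturday is 2 days.
May 11, 2073 + 2 = May 13, 2073.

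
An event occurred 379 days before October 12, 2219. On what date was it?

−12 → Sep 30, 2219 (end of Sep, 30 days; 367 left).
−30 → Aug 31, 2219 (end of Aug, 31 days; 337 left).
−31 → Jul 31, 2219 (end of Jul, 31 days; 306 left).
−31 → Jun 30, 2219 (end of Jun, 30 days; 275 left).
−30 → May 31, 2219 (end of May, 31 days; 245 left).
−31 → Apr 30, 2219 (end of Apr, 30 days; 214 left).
−30 → Mar 31, 2219 (end of Mar, 31 days; 184 left).
−31 → Feb 28, 2219 (end of Feb, 28 days; 153 left).
−28 → Jan 31, 2219 (end of Jan, 31 days; 125 left).
−31 → Dec 31, 2218 (end of Dec, 31 days; 94 left).
−31 → Nov 30, 2218 (end of Nov, 30 days; 63 left).
−30 → Oct 31, 2218 (end of Oct, 31 days; 33 left).
−31 → Sep 30, 2218 (end of Sep, 30 days; 2 left).
−2 → Sep 28, 2218.

September 28, 2218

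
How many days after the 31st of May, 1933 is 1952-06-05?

May 31, 1933 → May 31, 1934: 365 days.
May 31, 1934 → May 31, 1935: 365 days.
May 31, 1935 → May 31, 1936: 366 days (Feb 29, 1936 is in that span).
May 31, 1936 → May 31, 1937: 365 days.
May 31, 1937 → May 31, 1938: 365 days.
May 31, 1938 → May 31, 1939: 365 days.
May 31, 1939 → May 31, 1940: 366 days (Feb 29, 1940 is in that span).
May 31, 1940 → May 31, 1941: 365 days.
May 31, 1941 → May 31, 1942: 365 days.
May 31, 1942 → May 31, 1943: 365 days.
May 31, 1943 → May 31, 1944: 366 days (Feb 29, 1944 is in that span).
May 31, 1944 → May 31, 1945: 365 days.
May 31, 1945 → May 31, 1946: 365 days.
May 31, 1946 → May 31, 1947: 365 days.
May 31, 1947 → May 31, 1948: 366 days (Feb 29, 1948 is in that span).
May 31, 1948 → May 31, 1949: 365 days.
May 31, 1949 → May 31, 1950: 365 days.
May 31, 1950 → May 31, 1951: 365 days.
May 31, 1951 → Jun 30, 1951: 30 days (May has 31).
Jun 30, 1951 → Jul 30, 1951: 30 days (June has 30).
Jul 30, 1951 → Aug 30, 1951: 31 days (July has 31).
Aug 30, 1951 → Sep 30, 1951: 31 days (August has 31).
Sep 30, 1951 → Oct 30, 1951: 30 days (September has 30).
Oct 30, 1951 → Nov 30, 1951: 31 days (October has 31).
Nov 30, 1951 → Dec 30, 1951: 30 days (November has 30).
Dec 30, 1951 → Jan 30, 1952: 31 days (December has 31).
Jan 30, 1952 → Feb 29, 1952: 30 days (January has 31).
Feb 29, 1952 → Mar 29, 1952: 29 days (February has 29).
Mar 29, 1952 → Apr 29, 1952: 31 days (March has 31).
Apr 29, 1952 → May 29, 1952: 30 days (April has 30).
May 29, 1952 → Jun 5, 1952: 7 days.
Total: 6945 days.

6945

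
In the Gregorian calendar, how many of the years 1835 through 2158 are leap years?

Multiples of 4 in [1835,2158]: 81.
Of those, multiples of 100: 3 (not leap unless ÷400).
Multiples of 400: 1.
Leap years = 81 − 3 + 1 = 79.

79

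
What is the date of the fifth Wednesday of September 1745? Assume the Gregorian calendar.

September 29, 1745

September 1, 1745 is a Wednesday.
The first Wednesday is therefore September 1 (same day).
The fifth Wednesday is 1 + 4×7 = September 29.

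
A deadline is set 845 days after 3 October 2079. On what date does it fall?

+366 (one year; includes Feb 29, 2080) → Oct 3, 2080 (479 left).
+365 (one year) → Oct 3, 2081 (114 left).
Oct has 31 days: +29 → Nov 1, 2081 (85 left).
Nov has 30 days: +30 → Dec 1, 2081 (55 left).
Dec has 31 days: +31 → Jan 1, 2082 (24 left).
+24 → Jan 25, 2082.

January 25, 2082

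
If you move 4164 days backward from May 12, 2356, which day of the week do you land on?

Sunday

First find the weekday of May 12, 2356. Doomsday rule: the anchor day for the 2300s is Wednesday. For year 56: 56÷12 = 4 r 8, and 8÷4 = 2, so 4+8+2 = 14.
Wednesday + 14 ≡ Wednesday — that's 2356's doomsday.
In May the doomsday date is May 9.
May 12 is 3 days after May 9; 3 mod 7 = 3, so Wednesday + 3 = Saturday.
4164 mod 7 = 6, so 4164 days before a Saturday is Saturday − 6 = Sunday.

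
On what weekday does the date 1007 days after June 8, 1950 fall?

Wednesday

First find the weekday of Jun 8, 1950. Doomsday rule: the anchor day for the 1900s is Wednesday. For year 50: 50÷12 = 4 r 2, and 2÷4 = 0, so 4+2+0 = 6.
Wednesday + 6 ≡ Tuesday — that's 1950's doomsday.
In June the doomsday date is Jun 6.
Jun 8 is 2 days after Jun 6; 2 mod 7 = 2, so Tuesday + 2 = Thursday.
1007 mod 7 = 6, so 1007 days after a Thursday is Thursday + 6 = Wednesday.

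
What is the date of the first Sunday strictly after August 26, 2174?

August 28, 2174

Aug 26, 2174 is a Friday.
From Friday to the next Sunday is 2 days.
Aug 26, 2174 + 2 = Aug 28, 2174.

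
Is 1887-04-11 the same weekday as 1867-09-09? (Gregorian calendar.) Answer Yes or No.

From Sep 9, 1867 to Apr 11, 1887 is 7154 days.
7154 mod 7 = 0, so they are the same weekday.
(Sep 9, 1867 is a Monday; Apr 11, 1887 is a Monday.)

Yes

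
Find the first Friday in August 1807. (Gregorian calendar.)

August 1, 1807 is a Saturday.
The first Friday is therefore August 7 (6 days later).

August 7, 1807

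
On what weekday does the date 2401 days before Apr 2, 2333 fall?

Sunday

First find the weekday of Apr 2, 2333. Doomsday rule: the anchor day for the 2300s is Wednesday. For year 33: 33÷12 = 2 r 9, and 9÷4 = 2, so 2+9+2 = 13.
Wednesday + 13 ≡ Tuesday — that's 2333's doomsday.
In April the doomsday date is Apr 4.
Apr 2 is 2 days before Apr 4; 2 mod 7 = 2, so Tuesday − 2 = Sunday.
2401 mod 7 = 0, so 2401 days before a Sunday is Sunday − 0 = Sunday.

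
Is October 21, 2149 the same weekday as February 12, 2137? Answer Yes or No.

From Feb 12, 2137 to Oct 21, 2149 is 4634 days.
4634 mod 7 = 0, so they are the same weekday.
(Feb 12, 2137 is a Tuesday; Oct 21, 2149 is a Tuesday.)

Yes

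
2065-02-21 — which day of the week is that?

Saturday

January 1, 2065 is a Thursday.
Jan 1, 2065 → Feb 1, 2065: 31 days (January has 31).
Feb 1, 2065 → Feb 21, 2065: 20 days.
Total: 51 days.
51 mod 7 = 2, so Thursday + 2 = Saturday.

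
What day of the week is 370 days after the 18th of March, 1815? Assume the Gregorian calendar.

First find the weekday of Mar 18, 1815. Doomsday rule: the anchor day for the 1800s is Friday. For year 15: 15÷12 = 1 r 3, and 3÷4 = 0, so 1+3+0 = 4.
Friday + 4 ≡ Tuesday — that's 1815's doomsday.
In March the doomsday date is Mar 14.
Mar 18 is 4 days after Mar 14; 4 mod 7 = 4, so Tuesday + 4 = Saturday.
370 mod 7 = 6, so 370 days after a Saturday is Saturday + 6 = Friday.

Friday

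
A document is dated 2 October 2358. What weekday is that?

Thursday

Doomsday rule: the anchor day for the 2300s is Wednesday. For year 58: 58÷12 = 4 r 10, and 10÷4 = 2, so 4+10+2 = 16.
Wednesday + 16 ≡ Friday — that's 2358's doomsday.
In October the doomsday date is Oct 10.
Oct 2 is 8 days before Oct 10; 8 mod 7 = 1, so Friday − 1 = Thursday.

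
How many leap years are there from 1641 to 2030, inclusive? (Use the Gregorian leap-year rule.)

94

Multiples of 4 in [1641,2030]: 97.
Of those, multiples of 100: 4 (not leap unless ÷400).
Multiples of 400: 1.
Leap years = 97 − 4 + 1 = 94.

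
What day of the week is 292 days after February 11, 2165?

Saturday

First find the weekday of Feb 11, 2165. Doomsday rule: the anchor day for the 2100s is Sunday. For year 65: 65÷12 = 5 r 5, and 5÷4 = 1, so 5+5+1 = 11.
Sunday + 11 ≡ Thursday — that's 2165's doomsday.
In February the doomsday date is Feb 28 (2165 is not a leap year).
Feb 11 is 17 days before Feb 28; 17 mod 7 = 3, so Thursday − 3 = Monday.
292 mod 7 = 5, so 292 days after a Monday is Monday + 5 = Saturday.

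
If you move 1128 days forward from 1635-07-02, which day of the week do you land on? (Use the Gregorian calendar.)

First find the weekday of Jul 2, 1635. Doomsday rule: the anchor day for the 1600s is Tuesday. For year 35: 35÷12 = 2 r 11, and 11÷4 = 2, so 2+11+2 = 15.
Tuesday + 15 ≡ Wednesday — that's 1635's doomsday.
In July the doomsday date is Jul 11.
Jul 2 is 9 days before Jul 11; 9 mod 7 = 2, so Wednesday − 2 = Monday.
1128 mod 7 = 1, so 1128 days after a Monday is Monday + 1 = Tuesday.

Tuesday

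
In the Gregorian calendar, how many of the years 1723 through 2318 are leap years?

144

Multiples of 4 in [1723,2318]: 149.
Of those, multiples of 100: 6 (not leap unless ÷400).
Multiples of 400: 1.
Leap years = 149 − 6 + 1 = 144.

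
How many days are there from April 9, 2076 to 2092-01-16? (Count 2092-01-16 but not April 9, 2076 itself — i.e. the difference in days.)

Apr 9, 2076 → Apr 9, 2077: 365 days.
Apr 9, 2077 → Apr 9, 2078: 365 days.
Apr 9, 2078 → Apr 9, 2079: 365 days.
Apr 9, 2079 → Apr 9, 2080: 366 days (Feb 29, 2080 is in that span).
Apr 9, 2080 → Apr 9, 2081: 365 days.
Apr 9, 2081 → Apr 9, 2082: 365 days.
Apr 9, 2082 → Apr 9, 2083: 365 days.
Apr 9, 2083 → Apr 9, 2084: 366 days (Feb 29, 2084 is in that span).
Apr 9, 2084 → Apr 9, 2085: 365 days.
Apr 9, 2085 → Apr 9, 2086: 365 days.
Apr 9, 2086 → Apr 9, 2087: 365 days.
Apr 9, 2087 → Apr 9, 2088: 366 days (Feb 29, 2088 is in that span).
Apr 9, 2088 → Apr 9, 2089: 365 days.
Apr 9, 2089 → Apr 9, 2090: 365 days.
Apr 9, 2090 → Apr 9, 2091: 365 days.
Apr 9, 2091 → May 9, 2091: 30 days (April has 30).
May 9, 2091 → Jun 9, 2091: 31 days (May has 31).
Jun 9, 2091 → Jul 9, 2091: 30 days (June has 30).
Jul 9, 2091 → Aug 9, 2091: 31 days (July has 31).
Aug 9, 2091 → Sep 9, 2091: 31 days (August has 31).
Sep 9, 2091 → Oct 9, 2091: 30 days (September has 30).
Oct 9, 2091 → Nov 9, 2091: 31 days (October has 31).
Nov 9, 2091 → Dec 9, 2091: 30 days (November has 30).
Dec 9, 2091 → Jan 9, 2092: 31 days (December has 31).
Jan 9, 2092 → Jan 16, 2092: 7 days.
Total: 5760 days.

5760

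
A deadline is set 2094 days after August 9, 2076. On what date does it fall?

May 4, 2082

+365 (one year) → Aug 9, 2077 (1729 left).
+365 (one year) → Aug 9, 2078 (1364 left).
+365 (one year) → Aug 9, 2079 (999 left).
+366 (one year; includes Feb 29, 2080) → Aug 9, 2080 (633 left).
+365 (one year) → Aug 9, 2081 (268 left).
Aug has 31 days: +23 → Sep 1, 2081 (245 left).
Sep has 30 days: +30 → Oct 1, 2081 (215 left).
Oct has 31 days: +31 → Nov 1, 2081 (184 left).
Nov has 30 days: +30 → Dec 1, 2081 (154 left).
Dec has 31 days: +31 → Jan 1, 2082 (123 left).
Jan has 31 days: +31 → Feb 1, 2082 (92 left).
Feb has 28 days: +28 → Mar 1, 2082 (64 left).
Mar has 31 days: +31 → Apr 1, 2082 (33 left).
Apr has 30 days: +30 → May 1, 2082 (3 left).
+3 → May 4, 2082.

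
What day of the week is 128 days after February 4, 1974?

Wednesday

Feb 4, 1974 is a Monday.
128 mod 7 = 2, so 128 days after a Monday is Monday + 2 = Wednesday.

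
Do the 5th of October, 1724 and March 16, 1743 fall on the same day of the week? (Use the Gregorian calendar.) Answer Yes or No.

No

From Oct 5, 1724 to Mar 16, 1743 is 6736 days.
6736 mod 7 = 2, so they are different weekdays.
(Oct 5, 1724 is a Thursday; Mar 16, 1743 is a Saturday.)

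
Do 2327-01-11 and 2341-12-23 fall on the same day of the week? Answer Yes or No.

Yes

From Jan 11, 2327 to Dec 23, 2341 is 5460 days.
5460 mod 7 = 0, so they are the same weekday.
(Jan 11, 2327 is a Tuesday; Dec 23, 2341 is a Tuesday.)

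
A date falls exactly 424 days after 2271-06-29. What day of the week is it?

First find the weekday of Jun 29, 2271. Doomsday rule: the anchor day for the 2200s is Friday. For year 71: 71÷12 = 5 r 11, and 11÷4 = 2, so 5+11+2 = 18.
Friday + 18 ≡ Tuesday — that's 2271's doomsday.
In June the doomsday date is Jun 6.
Jun 29 is 23 days after Jun 6; 23 mod 7 = 2, so Tuesday + 2 = Thursday.
424 mod 7 = 4, so 424 days after a Thursday is Thursday + 4 = Monday.

Monday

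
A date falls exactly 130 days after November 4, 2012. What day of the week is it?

Nov 4, 2012 is a Sunday.
130 mod 7 = 4, so 130 days after a Sunday is Sunday + 4 = Thursday.

Thursday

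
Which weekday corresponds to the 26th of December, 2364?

Doomsday rule: the anchor day for the 2300s is Wednesday. For year 64: 64÷12 = 5 r 4, and 4÷4 = 1, so 5+4+1 = 10.
Wednesday + 10 ≡ Saturday — that's 2364's doomsday.
In December the doomsday date is Dec 12.
Dec 26 is 14 days after Dec 12; 14 mod 7 = 0, so Saturday + 0 = Saturday.

Saturday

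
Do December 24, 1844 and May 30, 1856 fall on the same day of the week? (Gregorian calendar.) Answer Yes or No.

From Dec 24, 1844 to May 30, 1856 is 4175 days.
4175 mod 7 = 3, so they are different weekdays.
(Dec 24, 1844 is a Tuesday; May 30, 1856 is a Friday.)

No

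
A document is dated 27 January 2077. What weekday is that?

Doomsday rule: the anchor day for the 2000s is Tuesday. For year 77: 77÷12 = 6 r 5, and 5÷4 = 1, so 6+5+1 = 12.
Tuesday + 12 ≡ Sunday — that's 2077's doomsday.
In January the doomsday date is Jan 3 (2077 is not a leap year).
Jan 27 is 24 days after Jan 3; 24 mod 7 = 3, so Sunday + 3 = Wednesday.

Wednesday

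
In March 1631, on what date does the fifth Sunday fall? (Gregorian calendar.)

March 30, 1631

March 1, 1631 is a Saturday.
The first Sunday is therefore March 2 (1 days later).
The fifth Sunday is 2 + 4×7 = March 30.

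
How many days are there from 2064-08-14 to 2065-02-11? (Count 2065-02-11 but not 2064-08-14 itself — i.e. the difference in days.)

Aug 14, 2064 → Sep 14, 2064: 31 days (August has 31).
Sep 14, 2064 → Oct 14, 2064: 30 days (September has 30).
Oct 14, 2064 → Nov 14, 2064: 31 days (October has 31).
Nov 14, 2064 → Dec 14, 2064: 30 days (November has 30).
Dec 14, 2064 → Jan 14, 2065: 31 days (December has 31).
Jan 14, 2065 → Feb 11, 2065: 28 days.
Total: 181 days.

181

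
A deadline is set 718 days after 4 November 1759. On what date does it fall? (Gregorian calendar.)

+366 (one year; includes Feb 29, 1760) → Nov 4, 1760 (352 left).
Nov has 30 days: +27 → Dec 1, 1760 (325 left).
Dec has 31 days: +31 → Jan 1, 1761 (294 left).
Jan has 31 days: +31 → Feb 1, 1761 (263 left).
Feb has 28 days: +28 → Mar 1, 1761 (235 left).
Mar has 31 days: +31 → Apr 1, 1761 (204 left).
Apr has 30 days: +30 → May 1, 1761 (174 left).
May has 31 days: +31 → Jun 1, 1761 (143 left).
Jun has 30 days: +30 → Jul 1, 1761 (113 left).
Jul has 31 days: +31 → Aug 1, 1761 (82 left).
Aug has 31 days: +31 → Sep 1, 1761 (51 left).
Sep has 30 days: +30 → Oct 1, 1761 (21 left).
+21 → Oct 22, 1761.

October 22, 1761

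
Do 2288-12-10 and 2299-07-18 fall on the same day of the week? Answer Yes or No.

No

From Dec 10, 2288 to Jul 18, 2299 is 3872 days.
3872 mod 7 = 1, so they are different weekdays.
(Dec 10, 2288 is a Monday; Jul 18, 2299 is a Tuesday.)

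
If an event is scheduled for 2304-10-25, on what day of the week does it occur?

Doomsday rule: the anchor day for the 2300s is Wednesday. For year 04: 4÷12 = 0 r 4, and 4÷4 = 1, so 0+4+1 = 5.
Wednesday + 5 ≡ Monday — that's 2304's doomsday.
In October the doomsday date is Oct 10.
Oct 25 is 15 days after Oct 10; 15 mod 7 = 1, so Monday + 1 = Tuesday.

Tuesday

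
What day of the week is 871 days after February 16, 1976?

Thursday

First find the weekday of Feb 16, 1976. Doomsday rule: the anchor day for the 1900s is Wednesday. For year 76: 76÷12 = 6 r 4, and 4÷4 = 1, so 6+4+1 = 11.
Wednesday + 11 ≡ Sunday — that's 1976's doomsday.
In February the doomsday date is Feb 29 (1976 is a leap year (divisible by 4)).
Feb 16 is 13 days before Feb 29; 13 mod 7 = 6, so Sunday − 6 = Monday.
871 mod 7 = 3, so 871 days after a Monday is Monday + 3 = Thursday.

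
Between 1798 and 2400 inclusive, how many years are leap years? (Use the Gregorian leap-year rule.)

Multiples of 4 in [1798,2400]: 151.
Of those, multiples of 100: 7 (not leap unless ÷400).
Multiples of 400: 2.
Leap years = 151 − 7 + 2 = 146.

146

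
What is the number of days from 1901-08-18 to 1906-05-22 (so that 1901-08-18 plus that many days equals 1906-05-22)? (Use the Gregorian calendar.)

1738

Aug 18, 1901 → Aug 18, 1902: 365 days.
Aug 18, 1902 → Aug 18, 1903: 365 days.
Aug 18, 1903 → Aug 18, 1904: 366 days (Feb 29, 1904 is in that span).
Aug 18, 1904 → Aug 18, 1905: 365 days.
Aug 18, 1905 → Sep 18, 1905: 31 days (August has 31).
Sep 18, 1905 → Oct 18, 1905: 30 days (September has 30).
Oct 18, 1905 → Nov 18, 1905: 31 days (October has 31).
Nov 18, 1905 → Dec 18, 1905: 30 days (November has 30).
Dec 18, 1905 → Jan 18, 1906: 31 days (December has 31).
Jan 18, 1906 → Feb 18, 1906: 31 days (January has 31).
Feb 18, 1906 → Mar 18, 1906: 28 days (February has 28).
Mar 18, 1906 → Apr 18, 1906: 31 days (March has 31).
Apr 18, 1906 → May 18, 1906: 30 days (April has 30).
May 18, 1906 → May 22, 1906: 4 days.
Total: 1738 days.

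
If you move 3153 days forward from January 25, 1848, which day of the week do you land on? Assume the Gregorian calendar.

First find the weekday of Jan 25, 1848. Doomsday rule: the anchor day for the 1800s is Friday. For year 48: 48÷12 = 4 r 0, and 0÷4 = 0, so 4+0+0 = 4.
Friday + 4 ≡ Tuesday — that's 1848's doomsday.
In January the doomsday date is Jan 4 (1848 is a leap year (divisible by 4)).
Jan 25 is 21 days after Jan 4; 21 mod 7 = 0, so Tuesday + 0 = Tuesday.
3153 mod 7 = 3, so 3153 days after a Tuesday is Tuesday + 3 = Friday.

Friday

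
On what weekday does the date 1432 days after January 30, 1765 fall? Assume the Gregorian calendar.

Jan 30, 1765 is a Wednesday.
1432 mod 7 = 4, so 1432 days after a Wednesday is Wednesday + 4 = Sunday.

Sunday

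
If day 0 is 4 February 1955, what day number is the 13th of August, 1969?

Feb 4, 1955 → Feb 4, 1956: 365 days.
Feb 4, 1956 → Feb 4, 1957: 366 days (Feb 29, 1956 is in that span).
Feb 4, 1957 → Feb 4, 1958: 365 days.
Feb 4, 1958 → Feb 4, 1959: 365 days.
Feb 4, 1959 → Feb 4, 1960: 365 days.
Feb 4, 1960 → Feb 4, 1961: 366 days (Feb 29, 1960 is in that span).
Feb 4, 1961 → Feb 4, 1962: 365 days.
Feb 4, 1962 → Feb 4, 1963: 365 days.
Feb 4, 1963 → Feb 4, 1964: 365 days.
Feb 4, 1964 → Feb 4, 1965: 366 days (Feb 29, 1964 is in that span).
Feb 4, 1965 → Feb 4, 1966: 365 days.
Feb 4, 1966 → Feb 4, 1967: 365 days.
Feb 4, 1967 → Feb 4, 1968: 365 days.
Feb 4, 1968 → Feb 4, 1969: 366 days (Feb 29, 1968 is in that span).
Feb 4, 1969 → Mar 4, 1969: 28 days (February has 28).
Mar 4, 1969 → Apr 4, 1969: 31 days (March has 31).
Apr 4, 1969 → May 4, 1969: 30 days (April has 30).
May 4, 1969 → Jun 4, 1969: 31 days (May has 31).
Jun 4, 1969 → Jul 4, 1969: 30 days (June has 30).
Jul 4, 1969 → Aug 4, 1969: 31 days (July has 31).
Aug 4, 1969 → Aug 13, 1969: 9 days.
Total: 5304 days.

5304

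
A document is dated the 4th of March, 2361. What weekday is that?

Saturday

Doomsday rule: the anchor day for the 2300s is Wednesday. For year 61: 61÷12 = 5 r 1, and 1÷4 = 0, so 5+1+0 = 6.
Wednesday + 6 ≡ Tuesday — that's 2361's doomsday.
In March the doomsday date is Mar 14.
Mar 4 is 10 days before Mar 14; 10 mod 7 = 3, so Tuesday − 3 = Saturday.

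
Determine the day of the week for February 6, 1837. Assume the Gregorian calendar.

Doomsday rule: the anchor day for the 1800s is Friday. For year 37: 37÷12 = 3 r 1, and 1÷4 = 0, so 3+1+0 = 4.
Friday + 4 ≡ Tuesday — that's 1837's doomsday.
In February the doomsday date is Feb 28 (1837 is not a leap year).
Feb 6 is 22 days before Feb 28; 22 mod 7 = 1, so Tuesday − 1 = Monday.

Monday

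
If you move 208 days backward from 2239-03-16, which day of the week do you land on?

Mar 16, 2239 is a Saturday.
208 mod 7 = 5, so 208 days before a Saturday is Saturday − 5 = Monday.

Monday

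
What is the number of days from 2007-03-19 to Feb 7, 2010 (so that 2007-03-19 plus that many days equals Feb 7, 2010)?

1056

Mar 19, 2007 → Mar 19, 2008: 366 days (Feb 29, 2008 is in that span).
Mar 19, 2008 → Mar 19, 2009: 365 days.
Mar 19, 2009 → Apr 19, 2009: 31 days (March has 31).
Apr 19, 2009 → May 19, 2009: 30 days (April has 30).
May 19, 2009 → Jun 19, 2009: 31 days (May has 31).
Jun 19, 2009 → Jul 19, 2009: 30 days (June has 30).
Jul 19, 2009 → Aug 19, 2009: 31 days (July has 31).
Aug 19, 2009 → Sep 19, 2009: 31 days (August has 31).
Sep 19, 2009 → Oct 19, 2009: 30 days (September has 30).
Oct 19, 2009 → Nov 19, 2009: 31 days (October has 31).
Nov 19, 2009 → Dec 19, 2009: 30 days (November has 30).
Dec 19, 2009 → Jan 19, 2010: 31 days (December has 31).
Jan 19, 2010 → Feb 7, 2010: 19 days.
Total: 1056 days.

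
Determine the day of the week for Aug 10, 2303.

Monday

Doomsday rule: the anchor day for the 2300s is Wednesday. For year 03: 3÷12 = 0 r 3, and 3÷4 = 0, so 0+3+0 = 3.
Wednesday + 3 ≡ Saturday — that's 2303's doomsday.
In August the doomsday date is Aug 8.
Aug 10 is 2 days after Aug 8; 2 mod 7 = 2, so Saturday + 2 = Monday.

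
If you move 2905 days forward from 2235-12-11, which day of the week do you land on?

Friday

First find the weekday of Dec 11, 2235. Doomsday rule: the anchor day for the 2200s is Friday. For year 35: 35÷12 = 2 r 11, and 11÷4 = 2, so 2+11+2 = 15.
Friday + 15 ≡ Saturday — that's 2235's doomsday.
In December the doomsday date is Dec 12.
Dec 11 is 1 day before Dec 12; 1 mod 7 = 1, so Saturday − 1 = Friday.
2905 mod 7 = 0, so 2905 days after a Friday is Friday + 0 = Friday.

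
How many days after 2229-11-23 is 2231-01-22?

425

Nov 23, 2229 → Nov 23, 2230: 365 days.
Nov 23, 2230 → Dec 23, 2230: 30 days (November has 30).
Dec 23, 2230 → Jan 22, 2231: 30 days.
Total: 425 days.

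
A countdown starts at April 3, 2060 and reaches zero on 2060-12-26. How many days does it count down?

Apr 3, 2060 → May 3, 2060: 30 days (April has 30).
May 3, 2060 → Jun 3, 2060: 31 days (May has 31).
Jun 3, 2060 → Jul 3, 2060: 30 days (June has 30).
Jul 3, 2060 → Aug 3, 2060: 31 days (July has 31).
Aug 3, 2060 → Sep 3, 2060: 31 days (August has 31).
Sep 3, 2060 → Oct 3, 2060: 30 days (September has 30).
Oct 3, 2060 → Nov 3, 2060: 31 days (October has 31).
Nov 3, 2060 → Dec 3, 2060: 30 days (November has 30).
Dec 3, 2060 → Dec 26, 2060: 23 days.
Total: 267 days.

267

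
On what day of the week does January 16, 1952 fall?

Doomsday rule: the anchor day for the 1900s is Wednesday. For year 52: 52÷12 = 4 r 4, and 4÷4 = 1, so 4+4+1 = 9.
Wednesday + 9 ≡ Friday — that's 1952's doomsday.
In January the doomsday date is Jan 4 (1952 is a leap year (divisible by 4)).
Jan 16 is 12 days after Jan 4; 12 mod 7 = 5, so Friday + 5 = Wednesday.

Wednesday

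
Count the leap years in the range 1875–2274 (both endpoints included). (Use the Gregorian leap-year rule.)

Multiples of 4 in [1875,2274]: 100.
Of those, multiples of 100: 4 (not leap unless ÷400).
Multiples of 400: 1.
Leap years = 100 − 4 + 1 = 97.

97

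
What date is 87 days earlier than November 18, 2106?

−18 → Oct 31, 2106 (end of Oct, 31 days; 69 left).
−31 → Sep 30, 2106 (end of Sep, 30 days; 38 left).
−30 → Aug 31, 2106 (end of Aug, 31 days; 8 left).
−8 → Aug 23, 2106.

August 23, 2106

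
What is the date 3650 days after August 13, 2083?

+366 (one year; includes Feb 29, 2084) → Aug 13, 2084 (3284 left).
+365 (one year) → Aug 13, 2085 (2919 left).
+365 (one year) → Aug 13, 2086 (2554 left).
+365 (one year) → Aug 13, 2087 (2189 left).
+366 (one year; includes Feb 29, 2088) → Aug 13, 2088 (1823 left).
+365 (one year) → Aug 13, 2089 (1458 left).
+365 (one year) → Aug 13, 2090 (1093 left).
+365 (one year) → Aug 13, 2091 (728 left).
+366 (one year; includes Feb 29, 2092) → Aug 13, 2092 (362 left).
Aug has 31 days: +19 → Sep 1, 2092 (343 left).
Sep has 30 days: +30 → Oct 1, 2092 (313 left).
Oct has 31 days: +31 → Nov 1, 2092 (282 left).
Nov has 30 days: +30 → Dec 1, 2092 (252 left).
Dec has 31 days: +31 → Jan 1, 2093 (221 left).
Jan has 31 days: +31 → Feb 1, 2093 (190 left).
Feb has 28 days: +28 → Mar 1, 2093 (162 left).
Mar has 31 days: +31 → Apr 1, 2093 (131 left).
Apr has 30 days: +30 → May 1, 2093 (101 left).
May has 31 days: +31 → Jun 1, 2093 (70 left).
Jun has 30 days: +30 → Jul 1, 2093 (40 left).
Jul has 31 days: +31 → Aug 1, 2093 (9 left).
+9 → Aug 10, 2093.

August 10, 2093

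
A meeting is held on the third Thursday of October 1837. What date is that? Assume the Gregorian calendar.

October 1, 1837 is a Sunday.
The first Thursday is therefore October 5 (4 days later).
The third Thursday is 5 + 2×7 = October 19.

October 19, 1837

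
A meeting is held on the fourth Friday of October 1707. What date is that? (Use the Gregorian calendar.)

October 1, 1707 is a Saturday.
The first Friday is therefore October 7 (6 days later).
The fourth Friday is 7 + 3×7 = October 28.

October 28, 1707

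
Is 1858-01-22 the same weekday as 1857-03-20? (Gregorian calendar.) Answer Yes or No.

From Mar 20, 1857 to Jan 22, 1858 is 308 days.
308 mod 7 = 0, so they are the same weekday.
(Mar 20, 1857 is a Friday; Jan 22, 1858 is a Friday.)

Yes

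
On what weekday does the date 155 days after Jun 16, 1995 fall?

Saturday

First find the weekday of Jun 16, 1995. Doomsday rule: the anchor day for the 1900s is Wednesday. For year 95: 95÷12 = 7 r 11, and 11÷4 = 2, so 7+11+2 = 20.
Wednesday + 20 ≡ Tuesday — that's 1995's doomsday.
In June the doomsday date is Jun 6.
Jun 16 is 10 days after Jun 6; 10 mod 7 = 3, so Tuesday + 3 = Friday.
155 mod 7 = 1, so 155 days after a Friday is Friday + 1 = Saturday.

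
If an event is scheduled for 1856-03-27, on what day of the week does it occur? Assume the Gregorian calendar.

Doomsday rule: the anchor day for the 1800s is Friday. For year 56: 56÷12 = 4 r 8, and 8÷4 = 2, so 4+8+2 = 14.
Friday + 14 ≡ Friday — that's 1856's doomsday.
In March the doomsday date is Mar 14.
Mar 27 is 13 days after Mar 14; 13 mod 7 = 6, so Friday + 6 = Thursday.

Thursday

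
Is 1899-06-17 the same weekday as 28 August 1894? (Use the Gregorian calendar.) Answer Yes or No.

From Aug 28, 1894 to Jun 17, 1899 is 1754 days.
1754 mod 7 = 4, so they are different weekdays.
(Aug 28, 1894 is a Tuesday; Jun 17, 1899 is a Saturday.)

No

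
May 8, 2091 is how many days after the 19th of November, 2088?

900

Nov 19, 2088 → Nov 19, 2089: 365 days.
Nov 19, 2089 → Nov 19, 2090: 365 days.
Nov 19, 2090 → Dec 19, 2090: 30 days (November has 30).
Dec 19, 2090 → Jan 19, 2091: 31 days (December has 31).
Jan 19, 2091 → Feb 19, 2091: 31 days (January has 31).
Feb 19, 2091 → Mar 19, 2091: 28 days (February has 28).
Mar 19, 2091 → Apr 19, 2091: 31 days (March has 31).
Apr 19, 2091 → May 8, 2091: 19 days.
Total: 900 days.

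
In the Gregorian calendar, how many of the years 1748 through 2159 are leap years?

Multiples of 4 in [1748,2159]: 103.
Of those, multiples of 100: 4 (not leap unless ÷400).
Multiples of 400: 1.
Leap years = 103 − 4 + 1 = 100.

100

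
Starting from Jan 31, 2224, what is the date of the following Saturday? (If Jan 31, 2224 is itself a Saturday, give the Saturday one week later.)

Jan 31, 2224 is a Saturday.
From Saturday to the next Saturday is 7 days.
Jan 31, 2224 + 7 = Feb 7, 2224.

February 7, 2224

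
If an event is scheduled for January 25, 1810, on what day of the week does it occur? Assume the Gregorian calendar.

Thursday

Doomsday rule: the anchor day for the 1800s is Friday. For year 10: 10÷12 = 0 r 10, and 10÷4 = 2, so 0+10+2 = 12.
Friday + 12 ≡ Wednesday — that's 1810's doomsday.
In January the doomsday date is Jan 3 (1810 is not a leap year).
Jan 25 is 22 days after Jan 3; 22 mod 7 = 1, so Wednesday + 1 = Thursday.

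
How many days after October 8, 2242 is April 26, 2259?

Oct 8, 2242 → Oct 8, 2243: 365 days.
Oct 8, 2243 → Oct 8, 2244: 366 days (Feb 29, 2244 is in that span).
Oct 8, 2244 → Oct 8, 2245: 365 days.
Oct 8, 2245 → Oct 8, 2246: 365 days.
Oct 8, 2246 → Oct 8, 2247: 365 days.
Oct 8, 2247 → Oct 8, 2248: 366 days (Feb 29, 2248 is in that span).
Oct 8, 2248 → Oct 8, 2249: 365 days.
Oct 8, 2249 → Oct 8, 2250: 365 days.
Oct 8, 2250 → Oct 8, 2251: 365 days.
Oct 8, 2251 → Oct 8, 2252: 366 days (Feb 29, 2252 is in that span).
Oct 8, 2252 → Oct 8, 2253: 365 days.
Oct 8, 2253 → Oct 8, 2254: 365 days.
Oct 8, 2254 → Oct 8, 2255: 365 days.
Oct 8, 2255 → Oct 8, 2256: 366 days (Feb 29, 2256 is in that span).
Oct 8, 2256 → Oct 8, 2257: 365 days.
Oct 8, 2257 → Oct 8, 2258: 365 days.
Oct 8, 2258 → Nov 8, 2258: 31 days (October has 31).
Nov 8, 2258 → Dec 8, 2258: 30 days (November has 30).
Dec 8, 2258 → Jan 8, 2259: 31 days (December has 31).
Jan 8, 2259 → Feb 8, 2259: 31 days (January has 31).
Feb 8, 2259 → Mar 8, 2259: 28 days (February has 28).
Mar 8, 2259 → Apr 8, 2259: 31 days (March has 31).
Apr 8, 2259 → Apr 26, 2259: 18 days.
Total: 6044 days.

6044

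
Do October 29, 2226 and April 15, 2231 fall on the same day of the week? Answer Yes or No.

From Oct 29, 2226 to Apr 15, 2231 is 1629 days.
1629 mod 7 = 5, so they are different weekdays.
(Oct 29, 2226 is a Sunday; Apr 15, 2231 is a Friday.)

No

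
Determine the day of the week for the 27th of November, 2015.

Friday

Doomsday rule: the anchor day for the 2000s is Tuesday. For year 15: 15÷12 = 1 r 3, and 3÷4 = 0, so 1+3+0 = 4.
Tuesday + 4 ≡ Saturday — that's 2015's doomsday.
In November the doomsday date is Nov 7.
Nov 27 is 20 days after Nov 7; 20 mod 7 = 6, so Saturday + 6 = Friday.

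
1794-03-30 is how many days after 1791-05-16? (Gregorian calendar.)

1049

May 16, 1791 → May 16, 1792: 366 days (Feb 29, 1792 is in that span).
May 16, 1792 → May 16, 1793: 365 days.
May 16, 1793 → Jun 16, 1793: 31 days (May has 31).
Jun 16, 1793 → Jul 16, 1793: 30 days (June has 30).
Jul 16, 1793 → Aug 16, 1793: 31 days (July has 31).
Aug 16, 1793 → Sep 16, 1793: 31 days (August has 31).
Sep 16, 1793 → Oct 16, 1793: 30 days (September has 30).
Oct 16, 1793 → Nov 16, 1793: 31 days (October has 31).
Nov 16, 1793 → Dec 16, 1793: 30 days (November has 30).
Dec 16, 1793 → Jan 16, 1794: 31 days (December has 31).
Jan 16, 1794 → Feb 16, 1794: 31 days (January has 31).
Feb 16, 1794 → Mar 16, 1794: 28 days (February has 28).
Mar 16, 1794 → Mar 30, 1794: 14 days.
Total: 1049 days.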